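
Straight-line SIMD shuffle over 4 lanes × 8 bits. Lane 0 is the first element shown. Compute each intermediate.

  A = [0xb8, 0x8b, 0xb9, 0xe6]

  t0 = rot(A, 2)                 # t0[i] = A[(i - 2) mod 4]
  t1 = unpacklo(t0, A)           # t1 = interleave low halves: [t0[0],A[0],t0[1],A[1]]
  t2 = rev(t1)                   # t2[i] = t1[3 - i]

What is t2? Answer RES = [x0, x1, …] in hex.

t0 = [0xb9, 0xe6, 0xb8, 0x8b]
t1 = [0xb9, 0xb8, 0xe6, 0x8b]
t2 = [0x8b, 0xe6, 0xb8, 0xb9]

RES = [0x8b, 0xe6, 0xb8, 0xb9]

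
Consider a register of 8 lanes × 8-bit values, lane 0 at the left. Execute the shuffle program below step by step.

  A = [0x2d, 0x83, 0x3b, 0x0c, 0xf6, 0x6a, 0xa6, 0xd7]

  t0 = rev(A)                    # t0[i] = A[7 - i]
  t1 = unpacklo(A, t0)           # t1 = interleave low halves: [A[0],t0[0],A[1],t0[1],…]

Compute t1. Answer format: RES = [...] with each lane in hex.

  t0: d7 a6 6a f6 0c 3b 83 2d
  t1: 2d d7 83 a6 3b 6a 0c f6

RES = [ 0x2d  0xd7  0x83  0xa6  0x3b  0x6a  0x0c  0xf6 ]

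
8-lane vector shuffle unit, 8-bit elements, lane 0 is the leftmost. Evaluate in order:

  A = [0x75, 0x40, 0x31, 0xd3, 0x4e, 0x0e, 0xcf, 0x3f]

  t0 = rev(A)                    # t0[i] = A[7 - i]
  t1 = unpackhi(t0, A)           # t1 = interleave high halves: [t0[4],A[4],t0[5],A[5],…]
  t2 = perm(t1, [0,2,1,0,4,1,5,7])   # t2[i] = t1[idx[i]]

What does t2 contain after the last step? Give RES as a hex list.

t0 = [0x3f, 0xcf, 0x0e, 0x4e, 0xd3, 0x31, 0x40, 0x75]
t1 = [0xd3, 0x4e, 0x31, 0x0e, 0x40, 0xcf, 0x75, 0x3f]
t2 = [0xd3, 0x31, 0x4e, 0xd3, 0x40, 0x4e, 0xcf, 0x3f]

RES = [0xd3, 0x31, 0x4e, 0xd3, 0x40, 0x4e, 0xcf, 0x3f]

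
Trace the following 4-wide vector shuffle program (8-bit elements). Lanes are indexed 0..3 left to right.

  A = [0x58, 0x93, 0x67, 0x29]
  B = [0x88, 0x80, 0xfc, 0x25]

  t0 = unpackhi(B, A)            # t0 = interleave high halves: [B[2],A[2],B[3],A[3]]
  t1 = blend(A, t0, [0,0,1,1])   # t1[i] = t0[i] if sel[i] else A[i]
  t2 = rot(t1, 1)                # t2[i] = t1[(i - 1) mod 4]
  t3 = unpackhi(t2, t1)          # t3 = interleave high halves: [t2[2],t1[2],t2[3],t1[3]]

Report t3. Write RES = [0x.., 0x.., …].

RES = [ 0x93  0x25  0x25  0x29 ]

  t0: fc 67 25 29
  t1: 58 93 25 29
  t2: 29 58 93 25
  t3: 93 25 25 29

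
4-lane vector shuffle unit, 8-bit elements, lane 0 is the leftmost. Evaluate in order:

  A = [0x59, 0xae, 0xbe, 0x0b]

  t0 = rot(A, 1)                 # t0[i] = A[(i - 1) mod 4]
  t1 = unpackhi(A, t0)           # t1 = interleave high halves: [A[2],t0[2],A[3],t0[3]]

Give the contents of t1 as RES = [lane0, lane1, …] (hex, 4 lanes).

RES = [0xbe, 0xae, 0x0b, 0xbe]

→ t0 |0b|59|ae|be|
→ t1 |be|ae|0b|be|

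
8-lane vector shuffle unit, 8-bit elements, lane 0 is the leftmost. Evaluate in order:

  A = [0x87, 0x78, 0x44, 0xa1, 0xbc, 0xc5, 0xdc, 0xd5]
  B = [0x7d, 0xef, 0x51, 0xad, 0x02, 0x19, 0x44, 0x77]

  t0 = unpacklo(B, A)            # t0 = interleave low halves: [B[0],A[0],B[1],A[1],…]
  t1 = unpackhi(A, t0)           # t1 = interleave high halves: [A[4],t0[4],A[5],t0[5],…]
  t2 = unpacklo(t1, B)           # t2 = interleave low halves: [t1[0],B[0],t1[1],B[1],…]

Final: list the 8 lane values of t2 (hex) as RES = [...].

RES = [0xbc, 0x7d, 0x51, 0xef, 0xc5, 0x51, 0x44, 0xad]

→ t0 |7d|87|ef|78|51|44|ad|a1|
→ t1 |bc|51|c5|44|dc|ad|d5|a1|
→ t2 |bc|7d|51|ef|c5|51|44|ad|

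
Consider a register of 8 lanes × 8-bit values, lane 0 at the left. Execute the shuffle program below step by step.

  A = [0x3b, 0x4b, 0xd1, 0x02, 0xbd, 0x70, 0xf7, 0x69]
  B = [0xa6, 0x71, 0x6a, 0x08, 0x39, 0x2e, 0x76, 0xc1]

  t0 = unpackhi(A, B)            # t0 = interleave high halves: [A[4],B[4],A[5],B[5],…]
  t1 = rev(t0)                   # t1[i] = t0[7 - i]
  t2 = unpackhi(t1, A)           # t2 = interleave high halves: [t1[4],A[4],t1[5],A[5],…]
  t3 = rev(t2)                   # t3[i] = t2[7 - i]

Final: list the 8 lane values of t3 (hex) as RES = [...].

→ t0 |bd|39|70|2e|f7|76|69|c1|
→ t1 |c1|69|76|f7|2e|70|39|bd|
→ t2 |2e|bd|70|70|39|f7|bd|69|
→ t3 |69|bd|f7|39|70|70|bd|2e|

RES = [0x69, 0xbd, 0xf7, 0x39, 0x70, 0x70, 0xbd, 0x2e]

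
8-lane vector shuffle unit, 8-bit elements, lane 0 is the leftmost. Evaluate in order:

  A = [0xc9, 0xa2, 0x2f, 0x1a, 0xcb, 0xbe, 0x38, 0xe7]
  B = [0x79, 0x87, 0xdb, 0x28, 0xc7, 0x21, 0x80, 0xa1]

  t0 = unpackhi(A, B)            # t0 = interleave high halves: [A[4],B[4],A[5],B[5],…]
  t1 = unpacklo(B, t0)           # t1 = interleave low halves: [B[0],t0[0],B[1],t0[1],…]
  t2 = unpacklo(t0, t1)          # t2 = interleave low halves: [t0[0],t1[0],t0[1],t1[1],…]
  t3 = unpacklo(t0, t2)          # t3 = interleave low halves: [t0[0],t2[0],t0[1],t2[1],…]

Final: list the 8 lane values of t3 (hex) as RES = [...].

RES = [0xcb, 0xcb, 0xc7, 0x79, 0xbe, 0xc7, 0x21, 0xcb]

→ t0 |cb|c7|be|21|38|80|e7|a1|
→ t1 |79|cb|87|c7|db|be|28|21|
→ t2 |cb|79|c7|cb|be|87|21|c7|
→ t3 |cb|cb|c7|79|be|c7|21|cb|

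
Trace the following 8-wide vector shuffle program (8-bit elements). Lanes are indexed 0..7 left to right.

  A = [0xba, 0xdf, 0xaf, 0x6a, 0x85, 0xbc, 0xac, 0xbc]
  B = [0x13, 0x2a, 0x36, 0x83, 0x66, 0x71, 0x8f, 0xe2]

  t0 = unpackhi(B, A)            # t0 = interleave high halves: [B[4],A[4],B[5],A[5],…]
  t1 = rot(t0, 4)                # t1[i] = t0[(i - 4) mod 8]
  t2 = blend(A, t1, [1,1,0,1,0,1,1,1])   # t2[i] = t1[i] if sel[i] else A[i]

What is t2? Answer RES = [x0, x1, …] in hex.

→ t0 |66|85|71|bc|8f|ac|e2|bc|
→ t1 |8f|ac|e2|bc|66|85|71|bc|
→ t2 |8f|ac|af|bc|85|85|71|bc|

RES = [ 0x8f  0xac  0xaf  0xbc  0x85  0x85  0x71  0xbc ]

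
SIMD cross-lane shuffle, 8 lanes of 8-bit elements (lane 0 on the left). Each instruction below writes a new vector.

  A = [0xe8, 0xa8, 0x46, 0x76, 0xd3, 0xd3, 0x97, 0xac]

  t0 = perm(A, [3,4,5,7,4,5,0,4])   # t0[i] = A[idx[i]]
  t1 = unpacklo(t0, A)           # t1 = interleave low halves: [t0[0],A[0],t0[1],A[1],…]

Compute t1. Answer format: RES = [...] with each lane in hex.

t0 = [0x76, 0xd3, 0xd3, 0xac, 0xd3, 0xd3, 0xe8, 0xd3]
t1 = [0x76, 0xe8, 0xd3, 0xa8, 0xd3, 0x46, 0xac, 0x76]

RES = [ 0x76  0xe8  0xd3  0xa8  0xd3  0x46  0xac  0x76 ]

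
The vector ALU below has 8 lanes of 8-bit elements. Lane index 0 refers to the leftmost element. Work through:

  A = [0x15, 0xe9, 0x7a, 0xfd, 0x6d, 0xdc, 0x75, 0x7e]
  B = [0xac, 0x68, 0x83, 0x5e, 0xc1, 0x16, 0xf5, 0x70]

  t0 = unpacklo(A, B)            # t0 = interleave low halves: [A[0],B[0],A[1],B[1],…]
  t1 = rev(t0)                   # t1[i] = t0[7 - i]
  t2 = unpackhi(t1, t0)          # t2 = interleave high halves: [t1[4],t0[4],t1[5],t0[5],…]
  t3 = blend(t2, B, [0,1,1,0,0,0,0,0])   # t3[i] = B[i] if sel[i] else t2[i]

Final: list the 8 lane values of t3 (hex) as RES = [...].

RES = [ 0x68  0x68  0x83  0x83  0xac  0xfd  0x15  0x5e ]

→ t0 |15|ac|e9|68|7a|83|fd|5e|
→ t1 |5e|fd|83|7a|68|e9|ac|15|
→ t2 |68|7a|e9|83|ac|fd|15|5e|
→ t3 |68|68|83|83|ac|fd|15|5e|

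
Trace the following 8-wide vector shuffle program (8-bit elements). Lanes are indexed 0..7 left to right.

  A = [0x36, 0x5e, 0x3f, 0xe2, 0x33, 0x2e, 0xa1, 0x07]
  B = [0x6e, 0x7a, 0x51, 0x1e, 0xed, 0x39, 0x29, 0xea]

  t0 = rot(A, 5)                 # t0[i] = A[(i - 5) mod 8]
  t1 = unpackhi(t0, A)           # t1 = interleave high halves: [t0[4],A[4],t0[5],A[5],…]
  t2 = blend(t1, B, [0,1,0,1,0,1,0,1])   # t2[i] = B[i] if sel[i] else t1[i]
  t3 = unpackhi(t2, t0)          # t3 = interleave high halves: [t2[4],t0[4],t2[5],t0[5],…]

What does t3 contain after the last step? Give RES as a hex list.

RES = [ 0x5e  0x07  0x39  0x36  0x3f  0x5e  0xea  0x3f ]

t0 = [0xe2, 0x33, 0x2e, 0xa1, 0x07, 0x36, 0x5e, 0x3f]
t1 = [0x07, 0x33, 0x36, 0x2e, 0x5e, 0xa1, 0x3f, 0x07]
t2 = [0x07, 0x7a, 0x36, 0x1e, 0x5e, 0x39, 0x3f, 0xea]
t3 = [0x5e, 0x07, 0x39, 0x36, 0x3f, 0x5e, 0xea, 0x3f]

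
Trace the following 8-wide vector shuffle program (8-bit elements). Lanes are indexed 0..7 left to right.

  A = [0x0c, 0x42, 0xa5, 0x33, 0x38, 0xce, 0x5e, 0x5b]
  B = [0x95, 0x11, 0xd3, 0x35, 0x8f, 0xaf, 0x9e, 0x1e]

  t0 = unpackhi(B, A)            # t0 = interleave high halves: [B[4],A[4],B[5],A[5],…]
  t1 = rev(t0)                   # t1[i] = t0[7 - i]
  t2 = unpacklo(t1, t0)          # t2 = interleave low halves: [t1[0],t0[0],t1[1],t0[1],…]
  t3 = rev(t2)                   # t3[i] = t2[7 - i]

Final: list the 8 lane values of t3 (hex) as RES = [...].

RES = [0xce, 0x9e, 0xaf, 0x5e, 0x38, 0x1e, 0x8f, 0x5b]

t0 = [0x8f, 0x38, 0xaf, 0xce, 0x9e, 0x5e, 0x1e, 0x5b]
t1 = [0x5b, 0x1e, 0x5e, 0x9e, 0xce, 0xaf, 0x38, 0x8f]
t2 = [0x5b, 0x8f, 0x1e, 0x38, 0x5e, 0xaf, 0x9e, 0xce]
t3 = [0xce, 0x9e, 0xaf, 0x5e, 0x38, 0x1e, 0x8f, 0x5b]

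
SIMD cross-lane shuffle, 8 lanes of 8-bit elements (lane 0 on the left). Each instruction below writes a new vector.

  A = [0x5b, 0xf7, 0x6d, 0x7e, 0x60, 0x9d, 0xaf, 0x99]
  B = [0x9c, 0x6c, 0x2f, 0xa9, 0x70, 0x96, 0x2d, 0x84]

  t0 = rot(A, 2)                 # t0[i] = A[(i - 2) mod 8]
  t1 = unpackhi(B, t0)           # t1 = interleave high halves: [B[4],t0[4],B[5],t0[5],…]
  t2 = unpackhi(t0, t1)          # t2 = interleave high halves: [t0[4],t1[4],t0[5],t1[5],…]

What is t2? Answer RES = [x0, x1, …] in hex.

  t0: af 99 5b f7 6d 7e 60 9d
  t1: 70 6d 96 7e 2d 60 84 9d
  t2: 6d 2d 7e 60 60 84 9d 9d

RES = [ 0x6d  0x2d  0x7e  0x60  0x60  0x84  0x9d  0x9d ]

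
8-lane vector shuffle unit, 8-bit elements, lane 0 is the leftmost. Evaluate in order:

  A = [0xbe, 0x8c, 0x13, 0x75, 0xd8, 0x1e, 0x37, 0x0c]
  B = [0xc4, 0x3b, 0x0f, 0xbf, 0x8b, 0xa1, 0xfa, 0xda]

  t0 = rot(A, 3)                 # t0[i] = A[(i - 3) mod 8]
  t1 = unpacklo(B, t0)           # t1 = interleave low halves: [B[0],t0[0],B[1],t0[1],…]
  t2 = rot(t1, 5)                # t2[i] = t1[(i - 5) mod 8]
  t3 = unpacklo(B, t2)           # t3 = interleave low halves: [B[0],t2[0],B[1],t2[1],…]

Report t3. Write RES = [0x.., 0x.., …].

  t0: 1e 37 0c be 8c 13 75 d8
  t1: c4 1e 3b 37 0f 0c bf be
  t2: 37 0f 0c bf be c4 1e 3b
  t3: c4 37 3b 0f 0f 0c bf bf

RES = [ 0xc4  0x37  0x3b  0x0f  0x0f  0x0c  0xbf  0xbf ]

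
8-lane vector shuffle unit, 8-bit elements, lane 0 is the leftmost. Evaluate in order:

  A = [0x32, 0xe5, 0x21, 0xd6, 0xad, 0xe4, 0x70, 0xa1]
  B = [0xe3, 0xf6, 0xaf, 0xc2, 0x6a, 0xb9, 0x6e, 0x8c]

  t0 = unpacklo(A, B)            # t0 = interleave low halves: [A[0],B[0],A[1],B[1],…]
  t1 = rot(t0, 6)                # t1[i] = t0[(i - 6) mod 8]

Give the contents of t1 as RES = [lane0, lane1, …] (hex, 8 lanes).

t0 = [0x32, 0xe3, 0xe5, 0xf6, 0x21, 0xaf, 0xd6, 0xc2]
t1 = [0xe5, 0xf6, 0x21, 0xaf, 0xd6, 0xc2, 0x32, 0xe3]

RES = [0xe5, 0xf6, 0x21, 0xaf, 0xd6, 0xc2, 0x32, 0xe3]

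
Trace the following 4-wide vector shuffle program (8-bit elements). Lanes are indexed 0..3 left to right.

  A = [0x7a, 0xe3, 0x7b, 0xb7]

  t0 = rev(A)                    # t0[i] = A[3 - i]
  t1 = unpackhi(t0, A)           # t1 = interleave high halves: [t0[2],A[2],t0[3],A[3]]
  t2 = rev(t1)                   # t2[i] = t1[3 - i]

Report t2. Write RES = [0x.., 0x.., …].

  t0: b7 7b e3 7a
  t1: e3 7b 7a b7
  t2: b7 7a 7b e3

RES = [0xb7, 0x7a, 0x7b, 0xe3]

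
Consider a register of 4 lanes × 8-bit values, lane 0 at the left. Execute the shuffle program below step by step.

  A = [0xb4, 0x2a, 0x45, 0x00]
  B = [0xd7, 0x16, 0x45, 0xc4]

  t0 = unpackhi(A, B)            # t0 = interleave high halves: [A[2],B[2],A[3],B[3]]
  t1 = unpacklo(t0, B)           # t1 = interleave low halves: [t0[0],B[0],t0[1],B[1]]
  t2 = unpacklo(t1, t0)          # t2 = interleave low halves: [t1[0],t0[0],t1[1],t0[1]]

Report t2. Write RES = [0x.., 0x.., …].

t0 = [0x45, 0x45, 0x00, 0xc4]
t1 = [0x45, 0xd7, 0x45, 0x16]
t2 = [0x45, 0x45, 0xd7, 0x45]

RES = [0x45, 0x45, 0xd7, 0x45]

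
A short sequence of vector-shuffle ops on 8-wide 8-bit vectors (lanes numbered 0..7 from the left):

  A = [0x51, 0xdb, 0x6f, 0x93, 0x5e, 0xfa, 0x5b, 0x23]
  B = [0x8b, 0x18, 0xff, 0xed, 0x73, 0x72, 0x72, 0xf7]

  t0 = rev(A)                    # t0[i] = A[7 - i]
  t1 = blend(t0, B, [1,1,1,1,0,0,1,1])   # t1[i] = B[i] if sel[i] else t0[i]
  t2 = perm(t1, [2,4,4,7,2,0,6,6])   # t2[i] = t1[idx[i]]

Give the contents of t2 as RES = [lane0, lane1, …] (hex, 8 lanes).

  t0: 23 5b fa 5e 93 6f db 51
  t1: 8b 18 ff ed 93 6f 72 f7
  t2: ff 93 93 f7 ff 8b 72 72

RES = [ 0xff  0x93  0x93  0xf7  0xff  0x8b  0x72  0x72 ]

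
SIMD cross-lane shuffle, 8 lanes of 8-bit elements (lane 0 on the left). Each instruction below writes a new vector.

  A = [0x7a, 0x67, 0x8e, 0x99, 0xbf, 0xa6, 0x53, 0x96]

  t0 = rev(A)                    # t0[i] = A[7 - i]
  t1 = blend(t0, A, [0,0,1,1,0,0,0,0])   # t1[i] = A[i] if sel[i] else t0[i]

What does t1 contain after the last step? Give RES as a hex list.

  t0: 96 53 a6 bf 99 8e 67 7a
  t1: 96 53 8e 99 99 8e 67 7a

RES = [0x96, 0x53, 0x8e, 0x99, 0x99, 0x8e, 0x67, 0x7a]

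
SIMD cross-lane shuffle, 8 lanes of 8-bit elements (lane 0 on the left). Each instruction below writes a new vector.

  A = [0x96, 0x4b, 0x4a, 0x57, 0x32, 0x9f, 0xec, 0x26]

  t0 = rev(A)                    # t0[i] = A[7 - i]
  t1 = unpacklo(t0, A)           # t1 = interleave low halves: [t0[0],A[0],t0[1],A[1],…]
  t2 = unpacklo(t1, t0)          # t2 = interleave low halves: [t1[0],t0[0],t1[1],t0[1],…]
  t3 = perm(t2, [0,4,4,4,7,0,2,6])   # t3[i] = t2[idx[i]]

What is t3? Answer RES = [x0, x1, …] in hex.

t0 = [0x26, 0xec, 0x9f, 0x32, 0x57, 0x4a, 0x4b, 0x96]
t1 = [0x26, 0x96, 0xec, 0x4b, 0x9f, 0x4a, 0x32, 0x57]
t2 = [0x26, 0x26, 0x96, 0xec, 0xec, 0x9f, 0x4b, 0x32]
t3 = [0x26, 0xec, 0xec, 0xec, 0x32, 0x26, 0x96, 0x4b]

RES = [ 0x26  0xec  0xec  0xec  0x32  0x26  0x96  0x4b ]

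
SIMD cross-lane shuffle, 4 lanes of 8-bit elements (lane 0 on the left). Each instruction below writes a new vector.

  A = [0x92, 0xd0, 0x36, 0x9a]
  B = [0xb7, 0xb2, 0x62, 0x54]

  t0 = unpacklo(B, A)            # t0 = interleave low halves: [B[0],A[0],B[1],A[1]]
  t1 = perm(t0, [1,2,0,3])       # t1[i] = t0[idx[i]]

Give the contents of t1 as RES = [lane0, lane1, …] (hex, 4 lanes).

RES = [ 0x92  0xb2  0xb7  0xd0 ]

→ t0 |b7|92|b2|d0|
→ t1 |92|b2|b7|d0|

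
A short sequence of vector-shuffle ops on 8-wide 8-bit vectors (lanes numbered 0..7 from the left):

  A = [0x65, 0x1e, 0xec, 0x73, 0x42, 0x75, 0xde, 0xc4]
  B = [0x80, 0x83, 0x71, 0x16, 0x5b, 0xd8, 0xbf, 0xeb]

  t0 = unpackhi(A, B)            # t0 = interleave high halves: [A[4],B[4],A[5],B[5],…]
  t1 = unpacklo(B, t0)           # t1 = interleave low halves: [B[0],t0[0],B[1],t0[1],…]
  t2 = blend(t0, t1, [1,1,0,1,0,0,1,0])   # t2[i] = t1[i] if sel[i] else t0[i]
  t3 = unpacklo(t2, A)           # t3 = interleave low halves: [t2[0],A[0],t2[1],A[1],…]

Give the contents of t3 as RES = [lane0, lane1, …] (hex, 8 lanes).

  t0: 42 5b 75 d8 de bf c4 eb
  t1: 80 42 83 5b 71 75 16 d8
  t2: 80 42 75 5b de bf 16 eb
  t3: 80 65 42 1e 75 ec 5b 73

RES = [0x80, 0x65, 0x42, 0x1e, 0x75, 0xec, 0x5b, 0x73]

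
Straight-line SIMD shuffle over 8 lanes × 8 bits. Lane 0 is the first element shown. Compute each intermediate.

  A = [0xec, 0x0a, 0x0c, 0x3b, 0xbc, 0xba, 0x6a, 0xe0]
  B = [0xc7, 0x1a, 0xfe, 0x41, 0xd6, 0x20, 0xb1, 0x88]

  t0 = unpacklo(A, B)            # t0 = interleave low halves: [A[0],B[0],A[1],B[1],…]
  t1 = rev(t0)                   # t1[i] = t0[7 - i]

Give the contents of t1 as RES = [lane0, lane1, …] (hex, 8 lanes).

RES = [ 0x41  0x3b  0xfe  0x0c  0x1a  0x0a  0xc7  0xec ]

→ t0 |ec|c7|0a|1a|0c|fe|3b|41|
→ t1 |41|3b|fe|0c|1a|0a|c7|ec|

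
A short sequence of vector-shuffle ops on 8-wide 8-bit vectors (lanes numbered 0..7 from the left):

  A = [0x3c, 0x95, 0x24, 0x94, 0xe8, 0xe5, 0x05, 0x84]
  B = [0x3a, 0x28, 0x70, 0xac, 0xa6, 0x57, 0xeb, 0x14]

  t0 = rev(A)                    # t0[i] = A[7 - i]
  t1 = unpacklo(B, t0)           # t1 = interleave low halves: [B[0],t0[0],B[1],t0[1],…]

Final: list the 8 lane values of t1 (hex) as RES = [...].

RES = [0x3a, 0x84, 0x28, 0x05, 0x70, 0xe5, 0xac, 0xe8]

t0 = [0x84, 0x05, 0xe5, 0xe8, 0x94, 0x24, 0x95, 0x3c]
t1 = [0x3a, 0x84, 0x28, 0x05, 0x70, 0xe5, 0xac, 0xe8]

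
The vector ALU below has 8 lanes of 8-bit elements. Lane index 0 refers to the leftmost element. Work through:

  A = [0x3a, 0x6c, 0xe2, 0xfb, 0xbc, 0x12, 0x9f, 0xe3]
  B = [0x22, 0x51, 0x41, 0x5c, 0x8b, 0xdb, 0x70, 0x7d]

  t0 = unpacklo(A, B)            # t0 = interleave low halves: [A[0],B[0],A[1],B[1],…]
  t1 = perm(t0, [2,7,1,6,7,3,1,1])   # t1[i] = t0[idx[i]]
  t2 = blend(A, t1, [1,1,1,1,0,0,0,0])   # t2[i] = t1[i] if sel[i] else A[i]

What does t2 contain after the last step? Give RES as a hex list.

t0 = [0x3a, 0x22, 0x6c, 0x51, 0xe2, 0x41, 0xfb, 0x5c]
t1 = [0x6c, 0x5c, 0x22, 0xfb, 0x5c, 0x51, 0x22, 0x22]
t2 = [0x6c, 0x5c, 0x22, 0xfb, 0xbc, 0x12, 0x9f, 0xe3]

RES = [0x6c, 0x5c, 0x22, 0xfb, 0xbc, 0x12, 0x9f, 0xe3]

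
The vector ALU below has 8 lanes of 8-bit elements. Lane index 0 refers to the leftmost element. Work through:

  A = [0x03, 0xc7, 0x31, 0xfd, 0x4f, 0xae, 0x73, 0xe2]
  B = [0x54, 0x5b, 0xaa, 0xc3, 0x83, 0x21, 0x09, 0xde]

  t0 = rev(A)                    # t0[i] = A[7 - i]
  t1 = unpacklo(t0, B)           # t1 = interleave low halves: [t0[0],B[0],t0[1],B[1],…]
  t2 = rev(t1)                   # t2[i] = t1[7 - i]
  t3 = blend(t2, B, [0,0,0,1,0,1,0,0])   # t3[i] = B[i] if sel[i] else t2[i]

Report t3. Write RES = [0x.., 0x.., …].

  t0: e2 73 ae 4f fd 31 c7 03
  t1: e2 54 73 5b ae aa 4f c3
  t2: c3 4f aa ae 5b 73 54 e2
  t3: c3 4f aa c3 5b 21 54 e2

RES = [ 0xc3  0x4f  0xaa  0xc3  0x5b  0x21  0x54  0xe2 ]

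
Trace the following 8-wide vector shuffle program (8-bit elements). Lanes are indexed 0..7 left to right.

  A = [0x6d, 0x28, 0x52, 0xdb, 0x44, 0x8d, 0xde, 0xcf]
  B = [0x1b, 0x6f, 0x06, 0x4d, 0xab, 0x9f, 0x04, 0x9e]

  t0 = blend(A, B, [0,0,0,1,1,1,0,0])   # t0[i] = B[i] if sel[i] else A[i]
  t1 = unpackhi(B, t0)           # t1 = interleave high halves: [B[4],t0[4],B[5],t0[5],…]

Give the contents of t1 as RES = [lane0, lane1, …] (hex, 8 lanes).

RES = [0xab, 0xab, 0x9f, 0x9f, 0x04, 0xde, 0x9e, 0xcf]

  t0: 6d 28 52 4d ab 9f de cf
  t1: ab ab 9f 9f 04 de 9e cf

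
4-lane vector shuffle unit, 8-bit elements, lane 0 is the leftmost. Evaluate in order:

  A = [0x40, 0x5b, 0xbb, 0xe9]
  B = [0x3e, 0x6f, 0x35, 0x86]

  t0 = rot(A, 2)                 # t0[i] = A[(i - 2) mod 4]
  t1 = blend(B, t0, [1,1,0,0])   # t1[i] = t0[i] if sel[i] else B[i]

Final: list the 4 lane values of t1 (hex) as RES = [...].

→ t0 |bb|e9|40|5b|
→ t1 |bb|e9|35|86|

RES = [0xbb, 0xe9, 0x35, 0x86]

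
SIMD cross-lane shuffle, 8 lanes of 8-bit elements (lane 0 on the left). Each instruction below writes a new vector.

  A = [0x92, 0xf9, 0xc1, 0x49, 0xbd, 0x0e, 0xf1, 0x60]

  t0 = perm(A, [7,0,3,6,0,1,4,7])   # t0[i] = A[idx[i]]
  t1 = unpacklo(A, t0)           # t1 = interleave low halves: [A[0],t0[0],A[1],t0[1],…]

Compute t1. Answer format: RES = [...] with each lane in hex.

→ t0 |60|92|49|f1|92|f9|bd|60|
→ t1 |92|60|f9|92|c1|49|49|f1|

RES = [0x92, 0x60, 0xf9, 0x92, 0xc1, 0x49, 0x49, 0xf1]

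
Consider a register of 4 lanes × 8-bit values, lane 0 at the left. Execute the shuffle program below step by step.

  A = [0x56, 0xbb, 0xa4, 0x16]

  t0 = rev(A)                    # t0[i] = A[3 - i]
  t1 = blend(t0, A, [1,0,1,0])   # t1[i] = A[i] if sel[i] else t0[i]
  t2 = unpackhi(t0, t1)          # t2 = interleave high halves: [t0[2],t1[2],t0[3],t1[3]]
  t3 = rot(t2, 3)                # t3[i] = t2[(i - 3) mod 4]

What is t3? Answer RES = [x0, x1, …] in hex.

RES = [0xa4, 0x56, 0x56, 0xbb]

t0 = [0x16, 0xa4, 0xbb, 0x56]
t1 = [0x56, 0xa4, 0xa4, 0x56]
t2 = [0xbb, 0xa4, 0x56, 0x56]
t3 = [0xa4, 0x56, 0x56, 0xbb]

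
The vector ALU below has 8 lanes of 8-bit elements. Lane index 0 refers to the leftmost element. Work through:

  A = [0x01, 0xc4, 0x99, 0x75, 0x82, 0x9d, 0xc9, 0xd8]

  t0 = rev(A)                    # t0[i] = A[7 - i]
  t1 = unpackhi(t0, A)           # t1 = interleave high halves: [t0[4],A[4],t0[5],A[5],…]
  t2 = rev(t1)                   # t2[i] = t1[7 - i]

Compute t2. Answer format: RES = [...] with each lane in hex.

RES = [ 0xd8  0x01  0xc9  0xc4  0x9d  0x99  0x82  0x75 ]

  t0: d8 c9 9d 82 75 99 c4 01
  t1: 75 82 99 9d c4 c9 01 d8
  t2: d8 01 c9 c4 9d 99 82 75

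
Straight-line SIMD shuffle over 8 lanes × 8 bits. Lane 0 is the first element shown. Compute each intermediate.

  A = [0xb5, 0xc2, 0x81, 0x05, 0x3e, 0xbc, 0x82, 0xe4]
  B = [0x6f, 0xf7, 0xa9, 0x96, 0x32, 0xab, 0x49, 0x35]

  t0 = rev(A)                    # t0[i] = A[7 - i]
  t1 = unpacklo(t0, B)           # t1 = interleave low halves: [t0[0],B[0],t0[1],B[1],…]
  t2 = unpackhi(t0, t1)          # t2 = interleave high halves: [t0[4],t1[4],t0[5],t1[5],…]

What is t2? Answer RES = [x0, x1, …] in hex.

→ t0 |e4|82|bc|3e|05|81|c2|b5|
→ t1 |e4|6f|82|f7|bc|a9|3e|96|
→ t2 |05|bc|81|a9|c2|3e|b5|96|

RES = [0x05, 0xbc, 0x81, 0xa9, 0xc2, 0x3e, 0xb5, 0x96]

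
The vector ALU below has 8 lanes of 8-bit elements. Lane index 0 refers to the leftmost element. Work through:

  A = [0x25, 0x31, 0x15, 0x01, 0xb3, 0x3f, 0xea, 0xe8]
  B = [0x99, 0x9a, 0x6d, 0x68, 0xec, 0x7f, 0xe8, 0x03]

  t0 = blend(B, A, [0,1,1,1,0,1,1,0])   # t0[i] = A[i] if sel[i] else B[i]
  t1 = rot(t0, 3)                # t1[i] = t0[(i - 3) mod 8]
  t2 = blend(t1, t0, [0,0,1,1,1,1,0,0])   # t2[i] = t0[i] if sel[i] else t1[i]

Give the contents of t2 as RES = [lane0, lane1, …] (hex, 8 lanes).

RES = [ 0x3f  0xea  0x15  0x01  0xec  0x3f  0x01  0xec ]

t0 = [0x99, 0x31, 0x15, 0x01, 0xec, 0x3f, 0xea, 0x03]
t1 = [0x3f, 0xea, 0x03, 0x99, 0x31, 0x15, 0x01, 0xec]
t2 = [0x3f, 0xea, 0x15, 0x01, 0xec, 0x3f, 0x01, 0xec]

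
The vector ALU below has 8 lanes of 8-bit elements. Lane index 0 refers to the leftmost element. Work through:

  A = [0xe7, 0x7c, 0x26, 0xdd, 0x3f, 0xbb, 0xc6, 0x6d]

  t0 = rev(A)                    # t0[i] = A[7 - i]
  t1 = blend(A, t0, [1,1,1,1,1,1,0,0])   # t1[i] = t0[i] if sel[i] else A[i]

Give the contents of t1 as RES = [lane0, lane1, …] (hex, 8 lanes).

RES = [0x6d, 0xc6, 0xbb, 0x3f, 0xdd, 0x26, 0xc6, 0x6d]

→ t0 |6d|c6|bb|3f|dd|26|7c|e7|
→ t1 |6d|c6|bb|3f|dd|26|c6|6d|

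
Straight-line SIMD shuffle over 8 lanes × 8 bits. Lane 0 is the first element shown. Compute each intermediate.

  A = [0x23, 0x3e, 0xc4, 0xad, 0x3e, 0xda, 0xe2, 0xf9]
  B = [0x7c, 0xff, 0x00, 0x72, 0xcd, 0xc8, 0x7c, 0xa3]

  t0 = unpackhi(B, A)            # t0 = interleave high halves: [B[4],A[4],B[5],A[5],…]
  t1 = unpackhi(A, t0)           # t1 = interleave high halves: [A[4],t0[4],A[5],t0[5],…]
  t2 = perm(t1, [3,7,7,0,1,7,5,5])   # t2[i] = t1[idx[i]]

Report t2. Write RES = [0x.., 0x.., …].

RES = [0xe2, 0xf9, 0xf9, 0x3e, 0x7c, 0xf9, 0xa3, 0xa3]

→ t0 |cd|3e|c8|da|7c|e2|a3|f9|
→ t1 |3e|7c|da|e2|e2|a3|f9|f9|
→ t2 |e2|f9|f9|3e|7c|f9|a3|a3|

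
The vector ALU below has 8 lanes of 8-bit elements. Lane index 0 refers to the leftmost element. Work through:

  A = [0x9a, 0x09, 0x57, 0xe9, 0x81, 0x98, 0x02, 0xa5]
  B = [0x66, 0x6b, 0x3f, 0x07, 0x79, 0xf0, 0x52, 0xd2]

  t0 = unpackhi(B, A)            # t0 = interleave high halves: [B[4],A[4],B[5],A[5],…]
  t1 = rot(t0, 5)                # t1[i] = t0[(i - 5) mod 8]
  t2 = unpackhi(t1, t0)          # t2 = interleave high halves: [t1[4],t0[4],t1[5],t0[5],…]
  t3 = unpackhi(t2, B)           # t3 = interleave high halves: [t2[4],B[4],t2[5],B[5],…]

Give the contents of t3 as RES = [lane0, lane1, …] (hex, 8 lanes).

→ t0 |79|81|f0|98|52|02|d2|a5|
→ t1 |98|52|02|d2|a5|79|81|f0|
→ t2 |a5|52|79|02|81|d2|f0|a5|
→ t3 |81|79|d2|f0|f0|52|a5|d2|

RES = [0x81, 0x79, 0xd2, 0xf0, 0xf0, 0x52, 0xa5, 0xd2]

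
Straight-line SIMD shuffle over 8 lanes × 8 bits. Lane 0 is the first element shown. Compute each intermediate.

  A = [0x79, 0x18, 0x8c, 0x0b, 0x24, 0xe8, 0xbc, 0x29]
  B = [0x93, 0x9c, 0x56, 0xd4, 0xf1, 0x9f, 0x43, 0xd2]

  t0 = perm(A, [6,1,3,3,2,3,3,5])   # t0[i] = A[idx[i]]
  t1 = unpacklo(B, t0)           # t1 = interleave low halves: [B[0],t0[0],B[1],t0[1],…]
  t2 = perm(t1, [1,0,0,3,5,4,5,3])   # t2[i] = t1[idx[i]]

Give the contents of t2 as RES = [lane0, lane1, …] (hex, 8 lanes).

t0 = [0xbc, 0x18, 0x0b, 0x0b, 0x8c, 0x0b, 0x0b, 0xe8]
t1 = [0x93, 0xbc, 0x9c, 0x18, 0x56, 0x0b, 0xd4, 0x0b]
t2 = [0xbc, 0x93, 0x93, 0x18, 0x0b, 0x56, 0x0b, 0x18]

RES = [0xbc, 0x93, 0x93, 0x18, 0x0b, 0x56, 0x0b, 0x18]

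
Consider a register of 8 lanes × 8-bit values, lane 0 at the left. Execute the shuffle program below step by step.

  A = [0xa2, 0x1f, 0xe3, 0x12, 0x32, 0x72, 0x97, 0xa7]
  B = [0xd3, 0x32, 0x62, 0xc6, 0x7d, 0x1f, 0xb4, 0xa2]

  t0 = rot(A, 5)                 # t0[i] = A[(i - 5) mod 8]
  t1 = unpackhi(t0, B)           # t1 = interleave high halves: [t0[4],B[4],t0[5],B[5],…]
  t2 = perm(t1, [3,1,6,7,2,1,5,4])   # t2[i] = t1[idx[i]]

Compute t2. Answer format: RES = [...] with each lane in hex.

RES = [ 0x1f  0x7d  0xe3  0xa2  0xa2  0x7d  0xb4  0x1f ]

t0 = [0x12, 0x32, 0x72, 0x97, 0xa7, 0xa2, 0x1f, 0xe3]
t1 = [0xa7, 0x7d, 0xa2, 0x1f, 0x1f, 0xb4, 0xe3, 0xa2]
t2 = [0x1f, 0x7d, 0xe3, 0xa2, 0xa2, 0x7d, 0xb4, 0x1f]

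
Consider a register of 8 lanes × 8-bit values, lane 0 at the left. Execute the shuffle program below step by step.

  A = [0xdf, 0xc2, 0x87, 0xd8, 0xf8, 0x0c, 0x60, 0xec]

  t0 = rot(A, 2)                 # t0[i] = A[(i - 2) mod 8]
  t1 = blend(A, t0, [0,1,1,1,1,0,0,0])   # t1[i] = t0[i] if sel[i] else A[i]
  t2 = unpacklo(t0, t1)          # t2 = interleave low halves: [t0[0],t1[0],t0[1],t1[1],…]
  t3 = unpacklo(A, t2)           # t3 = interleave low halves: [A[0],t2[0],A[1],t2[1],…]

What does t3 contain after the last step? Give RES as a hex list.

t0 = [0x60, 0xec, 0xdf, 0xc2, 0x87, 0xd8, 0xf8, 0x0c]
t1 = [0xdf, 0xec, 0xdf, 0xc2, 0x87, 0x0c, 0x60, 0xec]
t2 = [0x60, 0xdf, 0xec, 0xec, 0xdf, 0xdf, 0xc2, 0xc2]
t3 = [0xdf, 0x60, 0xc2, 0xdf, 0x87, 0xec, 0xd8, 0xec]

RES = [0xdf, 0x60, 0xc2, 0xdf, 0x87, 0xec, 0xd8, 0xec]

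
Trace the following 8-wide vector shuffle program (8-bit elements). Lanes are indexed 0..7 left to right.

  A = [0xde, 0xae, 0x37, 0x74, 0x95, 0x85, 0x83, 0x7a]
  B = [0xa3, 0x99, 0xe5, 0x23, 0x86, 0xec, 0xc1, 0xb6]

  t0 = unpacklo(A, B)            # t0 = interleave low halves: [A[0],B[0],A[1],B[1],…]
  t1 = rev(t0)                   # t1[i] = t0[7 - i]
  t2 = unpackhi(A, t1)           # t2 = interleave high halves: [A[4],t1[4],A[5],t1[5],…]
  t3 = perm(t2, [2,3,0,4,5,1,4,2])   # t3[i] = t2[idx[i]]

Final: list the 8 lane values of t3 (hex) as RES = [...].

RES = [0x85, 0xae, 0x95, 0x83, 0xa3, 0x99, 0x83, 0x85]

→ t0 |de|a3|ae|99|37|e5|74|23|
→ t1 |23|74|e5|37|99|ae|a3|de|
→ t2 |95|99|85|ae|83|a3|7a|de|
→ t3 |85|ae|95|83|a3|99|83|85|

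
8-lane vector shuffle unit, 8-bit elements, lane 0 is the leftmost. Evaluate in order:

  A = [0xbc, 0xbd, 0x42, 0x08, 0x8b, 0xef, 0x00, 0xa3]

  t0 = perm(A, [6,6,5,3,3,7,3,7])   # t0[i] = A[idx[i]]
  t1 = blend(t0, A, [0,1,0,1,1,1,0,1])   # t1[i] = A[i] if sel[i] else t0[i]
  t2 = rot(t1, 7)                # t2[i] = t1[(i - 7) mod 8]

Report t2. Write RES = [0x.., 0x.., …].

RES = [ 0xbd  0xef  0x08  0x8b  0xef  0x08  0xa3  0x00 ]

  t0: 00 00 ef 08 08 a3 08 a3
  t1: 00 bd ef 08 8b ef 08 a3
  t2: bd ef 08 8b ef 08 a3 00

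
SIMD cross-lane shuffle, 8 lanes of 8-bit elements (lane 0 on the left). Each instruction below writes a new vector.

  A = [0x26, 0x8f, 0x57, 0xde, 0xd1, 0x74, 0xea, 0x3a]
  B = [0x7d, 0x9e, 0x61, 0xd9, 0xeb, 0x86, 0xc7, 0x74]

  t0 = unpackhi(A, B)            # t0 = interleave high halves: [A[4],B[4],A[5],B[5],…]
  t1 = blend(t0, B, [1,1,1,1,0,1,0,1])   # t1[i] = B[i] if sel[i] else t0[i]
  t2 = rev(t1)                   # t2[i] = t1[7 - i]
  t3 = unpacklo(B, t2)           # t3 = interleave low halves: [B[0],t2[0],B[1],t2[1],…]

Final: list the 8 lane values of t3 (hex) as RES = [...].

RES = [0x7d, 0x74, 0x9e, 0x3a, 0x61, 0x86, 0xd9, 0xea]

t0 = [0xd1, 0xeb, 0x74, 0x86, 0xea, 0xc7, 0x3a, 0x74]
t1 = [0x7d, 0x9e, 0x61, 0xd9, 0xea, 0x86, 0x3a, 0x74]
t2 = [0x74, 0x3a, 0x86, 0xea, 0xd9, 0x61, 0x9e, 0x7d]
t3 = [0x7d, 0x74, 0x9e, 0x3a, 0x61, 0x86, 0xd9, 0xea]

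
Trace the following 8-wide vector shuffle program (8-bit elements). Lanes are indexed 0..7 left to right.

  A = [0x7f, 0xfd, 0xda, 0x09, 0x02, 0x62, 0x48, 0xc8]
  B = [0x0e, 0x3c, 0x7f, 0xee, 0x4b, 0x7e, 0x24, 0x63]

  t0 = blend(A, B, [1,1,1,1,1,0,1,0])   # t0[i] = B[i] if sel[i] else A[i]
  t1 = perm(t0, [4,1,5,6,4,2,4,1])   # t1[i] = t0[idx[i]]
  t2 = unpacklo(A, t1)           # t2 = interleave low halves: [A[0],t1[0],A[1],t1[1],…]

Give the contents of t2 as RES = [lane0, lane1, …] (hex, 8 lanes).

t0 = [0x0e, 0x3c, 0x7f, 0xee, 0x4b, 0x62, 0x24, 0xc8]
t1 = [0x4b, 0x3c, 0x62, 0x24, 0x4b, 0x7f, 0x4b, 0x3c]
t2 = [0x7f, 0x4b, 0xfd, 0x3c, 0xda, 0x62, 0x09, 0x24]

RES = [0x7f, 0x4b, 0xfd, 0x3c, 0xda, 0x62, 0x09, 0x24]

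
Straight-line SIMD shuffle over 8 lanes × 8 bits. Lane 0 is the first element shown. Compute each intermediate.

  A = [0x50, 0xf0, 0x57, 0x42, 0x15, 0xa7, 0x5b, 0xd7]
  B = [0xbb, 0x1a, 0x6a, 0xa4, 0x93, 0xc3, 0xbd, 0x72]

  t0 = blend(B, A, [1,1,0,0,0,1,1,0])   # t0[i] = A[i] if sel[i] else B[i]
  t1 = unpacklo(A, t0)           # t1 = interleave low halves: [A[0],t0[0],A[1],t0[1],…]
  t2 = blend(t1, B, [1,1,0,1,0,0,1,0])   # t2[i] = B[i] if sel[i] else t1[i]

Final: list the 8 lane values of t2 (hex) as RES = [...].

t0 = [0x50, 0xf0, 0x6a, 0xa4, 0x93, 0xa7, 0x5b, 0x72]
t1 = [0x50, 0x50, 0xf0, 0xf0, 0x57, 0x6a, 0x42, 0xa4]
t2 = [0xbb, 0x1a, 0xf0, 0xa4, 0x57, 0x6a, 0xbd, 0xa4]

RES = [ 0xbb  0x1a  0xf0  0xa4  0x57  0x6a  0xbd  0xa4 ]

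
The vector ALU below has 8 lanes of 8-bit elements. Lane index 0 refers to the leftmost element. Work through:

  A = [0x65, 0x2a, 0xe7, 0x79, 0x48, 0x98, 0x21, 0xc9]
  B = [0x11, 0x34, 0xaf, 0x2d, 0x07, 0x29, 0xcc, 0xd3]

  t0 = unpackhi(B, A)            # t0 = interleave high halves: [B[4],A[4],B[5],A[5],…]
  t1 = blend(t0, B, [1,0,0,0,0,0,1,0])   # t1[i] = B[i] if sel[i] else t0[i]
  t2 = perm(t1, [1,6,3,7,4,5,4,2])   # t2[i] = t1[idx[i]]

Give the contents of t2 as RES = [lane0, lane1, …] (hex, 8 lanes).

RES = [ 0x48  0xcc  0x98  0xc9  0xcc  0x21  0xcc  0x29 ]

t0 = [0x07, 0x48, 0x29, 0x98, 0xcc, 0x21, 0xd3, 0xc9]
t1 = [0x11, 0x48, 0x29, 0x98, 0xcc, 0x21, 0xcc, 0xc9]
t2 = [0x48, 0xcc, 0x98, 0xc9, 0xcc, 0x21, 0xcc, 0x29]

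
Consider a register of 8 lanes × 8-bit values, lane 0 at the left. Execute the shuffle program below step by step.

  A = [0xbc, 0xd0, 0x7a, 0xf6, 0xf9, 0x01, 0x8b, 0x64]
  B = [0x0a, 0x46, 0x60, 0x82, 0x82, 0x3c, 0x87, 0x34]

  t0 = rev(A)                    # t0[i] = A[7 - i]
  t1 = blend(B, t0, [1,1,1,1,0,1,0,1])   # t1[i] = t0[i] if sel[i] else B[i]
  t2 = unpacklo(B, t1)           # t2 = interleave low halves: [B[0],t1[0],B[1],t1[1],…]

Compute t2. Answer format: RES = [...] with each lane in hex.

→ t0 |64|8b|01|f9|f6|7a|d0|bc|
→ t1 |64|8b|01|f9|82|7a|87|bc|
→ t2 |0a|64|46|8b|60|01|82|f9|

RES = [ 0x0a  0x64  0x46  0x8b  0x60  0x01  0x82  0xf9 ]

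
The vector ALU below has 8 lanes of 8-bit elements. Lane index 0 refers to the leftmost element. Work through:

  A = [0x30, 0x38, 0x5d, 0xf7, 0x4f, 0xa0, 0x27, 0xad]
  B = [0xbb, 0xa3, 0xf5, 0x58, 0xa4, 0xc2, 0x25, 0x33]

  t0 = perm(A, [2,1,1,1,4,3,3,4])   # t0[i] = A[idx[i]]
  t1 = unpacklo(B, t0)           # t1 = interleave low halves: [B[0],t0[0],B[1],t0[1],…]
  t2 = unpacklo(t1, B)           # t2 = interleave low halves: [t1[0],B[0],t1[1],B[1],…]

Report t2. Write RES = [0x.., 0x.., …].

→ t0 |5d|38|38|38|4f|f7|f7|4f|
→ t1 |bb|5d|a3|38|f5|38|58|38|
→ t2 |bb|bb|5d|a3|a3|f5|38|58|

RES = [ 0xbb  0xbb  0x5d  0xa3  0xa3  0xf5  0x38  0x58 ]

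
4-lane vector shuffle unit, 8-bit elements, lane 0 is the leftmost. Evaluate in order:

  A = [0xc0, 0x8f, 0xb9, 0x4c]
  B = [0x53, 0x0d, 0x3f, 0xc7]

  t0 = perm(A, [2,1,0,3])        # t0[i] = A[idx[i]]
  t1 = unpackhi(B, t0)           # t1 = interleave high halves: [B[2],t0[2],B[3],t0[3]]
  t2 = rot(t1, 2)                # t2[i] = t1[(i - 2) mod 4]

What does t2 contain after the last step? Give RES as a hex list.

  t0: b9 8f c0 4c
  t1: 3f c0 c7 4c
  t2: c7 4c 3f c0

RES = [ 0xc7  0x4c  0x3f  0xc0 ]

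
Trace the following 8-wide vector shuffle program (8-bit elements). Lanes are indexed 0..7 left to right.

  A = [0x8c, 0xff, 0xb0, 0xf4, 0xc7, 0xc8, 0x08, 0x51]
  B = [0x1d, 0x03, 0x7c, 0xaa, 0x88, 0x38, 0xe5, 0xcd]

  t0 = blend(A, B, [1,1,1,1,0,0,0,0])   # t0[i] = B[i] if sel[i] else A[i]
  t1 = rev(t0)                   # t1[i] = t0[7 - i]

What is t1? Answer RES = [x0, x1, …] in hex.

  t0: 1d 03 7c aa c7 c8 08 51
  t1: 51 08 c8 c7 aa 7c 03 1d

RES = [0x51, 0x08, 0xc8, 0xc7, 0xaa, 0x7c, 0x03, 0x1d]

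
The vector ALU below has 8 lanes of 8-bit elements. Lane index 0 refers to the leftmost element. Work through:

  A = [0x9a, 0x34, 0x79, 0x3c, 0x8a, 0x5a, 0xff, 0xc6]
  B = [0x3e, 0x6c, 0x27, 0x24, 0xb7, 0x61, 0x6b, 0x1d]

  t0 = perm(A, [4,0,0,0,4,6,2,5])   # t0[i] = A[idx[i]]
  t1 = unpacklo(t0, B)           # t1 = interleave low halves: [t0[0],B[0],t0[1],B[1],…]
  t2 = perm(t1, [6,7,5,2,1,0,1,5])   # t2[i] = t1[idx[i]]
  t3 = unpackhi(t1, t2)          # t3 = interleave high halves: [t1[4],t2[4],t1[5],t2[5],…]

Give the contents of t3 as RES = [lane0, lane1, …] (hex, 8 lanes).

RES = [0x9a, 0x3e, 0x27, 0x8a, 0x9a, 0x3e, 0x24, 0x27]

  t0: 8a 9a 9a 9a 8a ff 79 5a
  t1: 8a 3e 9a 6c 9a 27 9a 24
  t2: 9a 24 27 9a 3e 8a 3e 27
  t3: 9a 3e 27 8a 9a 3e 24 27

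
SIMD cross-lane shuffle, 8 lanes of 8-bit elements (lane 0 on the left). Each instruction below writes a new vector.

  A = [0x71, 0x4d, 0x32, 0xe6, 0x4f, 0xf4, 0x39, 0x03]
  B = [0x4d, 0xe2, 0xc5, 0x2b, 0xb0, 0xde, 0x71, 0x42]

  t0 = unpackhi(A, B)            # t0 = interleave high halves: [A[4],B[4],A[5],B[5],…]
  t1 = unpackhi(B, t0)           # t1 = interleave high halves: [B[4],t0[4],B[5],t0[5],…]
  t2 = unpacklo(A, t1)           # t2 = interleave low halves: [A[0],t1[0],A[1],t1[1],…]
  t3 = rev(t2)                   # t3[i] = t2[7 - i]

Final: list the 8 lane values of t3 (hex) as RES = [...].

RES = [ 0x71  0xe6  0xde  0x32  0x39  0x4d  0xb0  0x71 ]

→ t0 |4f|b0|f4|de|39|71|03|42|
→ t1 |b0|39|de|71|71|03|42|42|
→ t2 |71|b0|4d|39|32|de|e6|71|
→ t3 |71|e6|de|32|39|4d|b0|71|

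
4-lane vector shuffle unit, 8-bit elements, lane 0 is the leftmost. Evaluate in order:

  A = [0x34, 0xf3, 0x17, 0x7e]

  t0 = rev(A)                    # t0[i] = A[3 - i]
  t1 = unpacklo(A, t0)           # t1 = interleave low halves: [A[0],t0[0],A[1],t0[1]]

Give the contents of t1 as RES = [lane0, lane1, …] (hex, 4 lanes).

RES = [ 0x34  0x7e  0xf3  0x17 ]

  t0: 7e 17 f3 34
  t1: 34 7e f3 17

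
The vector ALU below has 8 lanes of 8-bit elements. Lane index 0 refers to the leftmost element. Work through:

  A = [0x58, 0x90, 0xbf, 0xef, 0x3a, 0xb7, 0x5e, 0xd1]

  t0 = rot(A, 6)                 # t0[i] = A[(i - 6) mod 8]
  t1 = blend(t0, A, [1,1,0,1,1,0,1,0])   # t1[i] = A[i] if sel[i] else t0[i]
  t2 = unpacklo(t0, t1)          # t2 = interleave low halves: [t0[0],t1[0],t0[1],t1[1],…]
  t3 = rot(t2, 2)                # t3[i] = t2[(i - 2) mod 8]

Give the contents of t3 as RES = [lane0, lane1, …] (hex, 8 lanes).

RES = [ 0xb7  0xef  0xbf  0x58  0xef  0x90  0x3a  0x3a ]

  t0: bf ef 3a b7 5e d1 58 90
  t1: 58 90 3a ef 3a d1 5e 90
  t2: bf 58 ef 90 3a 3a b7 ef
  t3: b7 ef bf 58 ef 90 3a 3a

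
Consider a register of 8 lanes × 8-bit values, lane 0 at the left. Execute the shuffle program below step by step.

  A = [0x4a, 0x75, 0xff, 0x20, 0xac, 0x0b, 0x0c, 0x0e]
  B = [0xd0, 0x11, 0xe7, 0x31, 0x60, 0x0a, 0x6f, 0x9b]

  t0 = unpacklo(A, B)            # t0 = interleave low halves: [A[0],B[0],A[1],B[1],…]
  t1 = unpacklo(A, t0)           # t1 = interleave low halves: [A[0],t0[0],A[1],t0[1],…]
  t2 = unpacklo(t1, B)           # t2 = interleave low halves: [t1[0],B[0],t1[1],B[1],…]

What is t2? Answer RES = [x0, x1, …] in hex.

RES = [0x4a, 0xd0, 0x4a, 0x11, 0x75, 0xe7, 0xd0, 0x31]

t0 = [0x4a, 0xd0, 0x75, 0x11, 0xff, 0xe7, 0x20, 0x31]
t1 = [0x4a, 0x4a, 0x75, 0xd0, 0xff, 0x75, 0x20, 0x11]
t2 = [0x4a, 0xd0, 0x4a, 0x11, 0x75, 0xe7, 0xd0, 0x31]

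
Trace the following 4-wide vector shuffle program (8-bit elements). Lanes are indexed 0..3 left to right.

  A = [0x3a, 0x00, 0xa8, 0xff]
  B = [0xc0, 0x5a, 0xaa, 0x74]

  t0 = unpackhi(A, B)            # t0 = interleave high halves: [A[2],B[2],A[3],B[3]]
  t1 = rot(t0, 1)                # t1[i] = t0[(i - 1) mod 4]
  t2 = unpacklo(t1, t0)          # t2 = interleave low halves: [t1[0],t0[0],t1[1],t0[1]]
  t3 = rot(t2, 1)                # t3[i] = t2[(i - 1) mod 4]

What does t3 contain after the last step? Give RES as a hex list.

→ t0 |a8|aa|ff|74|
→ t1 |74|a8|aa|ff|
→ t2 |74|a8|a8|aa|
→ t3 |aa|74|a8|a8|

RES = [0xaa, 0x74, 0xa8, 0xa8]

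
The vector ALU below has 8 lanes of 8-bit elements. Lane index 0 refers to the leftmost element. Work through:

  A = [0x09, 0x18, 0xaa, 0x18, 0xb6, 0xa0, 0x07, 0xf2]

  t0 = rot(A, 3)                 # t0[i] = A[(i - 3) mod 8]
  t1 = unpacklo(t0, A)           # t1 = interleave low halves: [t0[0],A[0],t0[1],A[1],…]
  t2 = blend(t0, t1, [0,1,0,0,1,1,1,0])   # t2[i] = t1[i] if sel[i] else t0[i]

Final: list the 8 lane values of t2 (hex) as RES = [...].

  t0: a0 07 f2 09 18 aa 18 b6
  t1: a0 09 07 18 f2 aa 09 18
  t2: a0 09 f2 09 f2 aa 09 b6

RES = [ 0xa0  0x09  0xf2  0x09  0xf2  0xaa  0x09  0xb6 ]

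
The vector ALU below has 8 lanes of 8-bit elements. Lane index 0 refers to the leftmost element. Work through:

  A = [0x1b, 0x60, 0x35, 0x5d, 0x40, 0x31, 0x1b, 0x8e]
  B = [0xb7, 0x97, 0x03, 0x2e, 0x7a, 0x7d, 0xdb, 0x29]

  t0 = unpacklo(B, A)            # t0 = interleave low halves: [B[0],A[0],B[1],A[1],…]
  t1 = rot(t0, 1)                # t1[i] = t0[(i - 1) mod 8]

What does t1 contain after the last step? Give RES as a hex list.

RES = [ 0x5d  0xb7  0x1b  0x97  0x60  0x03  0x35  0x2e ]

  t0: b7 1b 97 60 03 35 2e 5d
  t1: 5d b7 1b 97 60 03 35 2e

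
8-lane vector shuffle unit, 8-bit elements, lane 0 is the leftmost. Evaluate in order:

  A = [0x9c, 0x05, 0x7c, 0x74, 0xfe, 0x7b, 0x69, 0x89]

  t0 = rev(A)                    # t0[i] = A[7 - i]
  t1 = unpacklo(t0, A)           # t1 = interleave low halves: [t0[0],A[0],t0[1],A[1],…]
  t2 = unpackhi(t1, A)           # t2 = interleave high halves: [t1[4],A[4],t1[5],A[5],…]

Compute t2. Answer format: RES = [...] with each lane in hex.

RES = [ 0x7b  0xfe  0x7c  0x7b  0xfe  0x69  0x74  0x89 ]

  t0: 89 69 7b fe 74 7c 05 9c
  t1: 89 9c 69 05 7b 7c fe 74
  t2: 7b fe 7c 7b fe 69 74 89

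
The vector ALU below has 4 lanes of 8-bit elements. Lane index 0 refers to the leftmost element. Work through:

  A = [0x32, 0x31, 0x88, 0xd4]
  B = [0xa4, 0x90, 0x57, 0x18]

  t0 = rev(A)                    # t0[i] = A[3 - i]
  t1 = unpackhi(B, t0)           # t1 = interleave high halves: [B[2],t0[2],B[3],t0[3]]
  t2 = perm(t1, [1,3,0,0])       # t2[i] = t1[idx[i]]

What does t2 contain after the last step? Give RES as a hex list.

RES = [0x31, 0x32, 0x57, 0x57]

  t0: d4 88 31 32
  t1: 57 31 18 32
  t2: 31 32 57 57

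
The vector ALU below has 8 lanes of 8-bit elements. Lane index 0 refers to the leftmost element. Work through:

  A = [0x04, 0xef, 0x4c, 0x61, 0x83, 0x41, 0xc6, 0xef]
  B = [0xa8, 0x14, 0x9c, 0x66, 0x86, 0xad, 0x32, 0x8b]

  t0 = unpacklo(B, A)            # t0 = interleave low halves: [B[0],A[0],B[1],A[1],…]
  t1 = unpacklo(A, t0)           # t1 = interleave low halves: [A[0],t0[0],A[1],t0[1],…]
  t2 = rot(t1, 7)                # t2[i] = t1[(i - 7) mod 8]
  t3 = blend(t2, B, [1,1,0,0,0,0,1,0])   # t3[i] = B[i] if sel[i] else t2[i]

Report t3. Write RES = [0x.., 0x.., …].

RES = [0xa8, 0x14, 0x04, 0x4c, 0x14, 0x61, 0x32, 0x04]

→ t0 |a8|04|14|ef|9c|4c|66|61|
→ t1 |04|a8|ef|04|4c|14|61|ef|
→ t2 |a8|ef|04|4c|14|61|ef|04|
→ t3 |a8|14|04|4c|14|61|32|04|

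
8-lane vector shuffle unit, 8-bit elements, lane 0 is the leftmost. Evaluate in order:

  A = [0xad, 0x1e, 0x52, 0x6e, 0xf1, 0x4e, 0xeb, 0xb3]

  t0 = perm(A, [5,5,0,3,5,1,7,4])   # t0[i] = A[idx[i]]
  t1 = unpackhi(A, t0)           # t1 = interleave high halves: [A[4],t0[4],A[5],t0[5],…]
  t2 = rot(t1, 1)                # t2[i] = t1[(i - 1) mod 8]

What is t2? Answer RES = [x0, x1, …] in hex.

RES = [0xf1, 0xf1, 0x4e, 0x4e, 0x1e, 0xeb, 0xb3, 0xb3]

→ t0 |4e|4e|ad|6e|4e|1e|b3|f1|
→ t1 |f1|4e|4e|1e|eb|b3|b3|f1|
→ t2 |f1|f1|4e|4e|1e|eb|b3|b3|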